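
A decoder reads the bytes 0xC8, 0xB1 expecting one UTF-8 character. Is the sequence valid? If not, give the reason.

Leading byte 0xC8 = 11001000 → 2-byte form.
Continuation bytes 0xB1=10110001 all match 10xxxxxx.
Decoded value 0x231 is ≥ 0x80 (shortest form) and not a surrogate.

valid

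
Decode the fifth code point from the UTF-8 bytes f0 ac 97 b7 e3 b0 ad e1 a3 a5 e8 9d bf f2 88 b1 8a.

Offset 0: leading byte 0xF0 = 11110000 → 4-byte char #1 = F0 AC 97 B7.
Offset 4: leading byte 0xE3 = 11100011 → 3-byte char #2 = E3 B0 AD.
Offset 7: leading byte 0xE1 = 11100001 → 3-byte char #3 = E1 A3 A5.
Offset 10: leading byte 0xE8 = 11101000 → 3-byte char #4 = E8 9D BF.
Offset 13: leading byte 0xF2 = 11110010 → 4-byte char #5 = F2 88 B1 8A.
Leading byte 0xF2 = 11110010 matches 11110xxx → 4-byte sequence.
Byte 1: 0xF2 = 11110010, payload 010 (3 bits).
Byte 2: 0x88 = 10001000 (10xxxxxx ✓), payload 001000.
Byte 3: 0xB1 = 10110001 (10xxxxxx ✓), payload 110001.
Byte 4: 0x8A = 10001010 (10xxxxxx ✓), payload 001010.
Concatenate: 010001000110001001010 = 0x88C4A (21 bits → U+88C4A).

U+88C4A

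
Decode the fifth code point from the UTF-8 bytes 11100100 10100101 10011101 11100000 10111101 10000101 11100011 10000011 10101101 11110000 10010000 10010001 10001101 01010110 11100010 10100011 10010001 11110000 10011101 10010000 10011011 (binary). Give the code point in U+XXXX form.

Offset 0: leading byte 0xE4 = 11100100 → 3-byte char #1 = E4 A5 9D.
Offset 3: leading byte 0xE0 = 11100000 → 3-byte char #2 = E0 BD 85.
Offset 6: leading byte 0xE3 = 11100011 → 3-byte char #3 = E3 83 AD.
Offset 9: leading byte 0xF0 = 11110000 → 4-byte char #4 = F0 90 91 8D.
Offset 13: leading byte 0x56 = 01010110 → 1-byte char #5 = 56.
Leading byte 0x56 = 01010110 matches 0xxxxxxx → 1-byte sequence.
Byte 1: 0x56 = 01010110, payload 1010110 (7 bits).
Concatenate: 1010110 = 0x56 (7 bits → U+0056).

U+0056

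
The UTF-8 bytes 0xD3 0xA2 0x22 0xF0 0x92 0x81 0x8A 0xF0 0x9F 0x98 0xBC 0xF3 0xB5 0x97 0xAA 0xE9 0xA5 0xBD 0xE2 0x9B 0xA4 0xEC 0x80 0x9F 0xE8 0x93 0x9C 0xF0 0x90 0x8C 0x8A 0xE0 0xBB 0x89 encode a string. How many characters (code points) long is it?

Byte at offset 0: 0xD3 = 11010011 → 2-byte char (#1). Advance 2.
Byte at offset 2: 0x22 = 00100010 → 1-byte char (#2). Advance 1.
Byte at offset 3: 0xF0 = 11110000 → 4-byte char (#3). Advance 4.
Byte at offset 7: 0xF0 = 11110000 → 4-byte char (#4). Advance 4.
Byte at offset 11: 0xF3 = 11110011 → 4-byte char (#5). Advance 4.
Byte at offset 15: 0xE9 = 11101001 → 3-byte char (#6). Advance 3.
Byte at offset 18: 0xE2 = 11100010 → 3-byte char (#7). Advance 3.
Byte at offset 21: 0xEC = 11101100 → 3-byte char (#8). Advance 3.
Byte at offset 24: 0xE8 = 11101000 → 3-byte char (#9). Advance 3.
Byte at offset 27: 0xF0 = 11110000 → 4-byte char (#10). Advance 4.
Byte at offset 31: 0xE0 = 11100000 → 3-byte char (#11). Advance 3.
Reached end at offset 34 after 11 code points.

11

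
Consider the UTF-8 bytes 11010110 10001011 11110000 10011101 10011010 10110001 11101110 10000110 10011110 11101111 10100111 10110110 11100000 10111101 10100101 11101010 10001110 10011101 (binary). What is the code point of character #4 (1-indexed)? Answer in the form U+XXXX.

U+F9F6

Offset 0: leading byte 0xD6 = 11010110 → 2-byte char #1 = D6 8B.
Offset 2: leading byte 0xF0 = 11110000 → 4-byte char #2 = F0 9D 9A B1.
Offset 6: leading byte 0xEE = 11101110 → 3-byte char #3 = EE 86 9E.
Offset 9: leading byte 0xEF = 11101111 → 3-byte char #4 = EF A7 B6.
Leading byte 0xEF = 11101111 matches 1110xxxx → 3-byte sequence.
Byte 1: 0xEF = 11101111, payload 1111 (4 bits).
Byte 2: 0xA7 = 10100111 (10xxxxxx ✓), payload 100111.
Byte 3: 0xB6 = 10110110 (10xxxxxx ✓), payload 110110.
Concatenate: 1111100111110110 = 0xF9F6 (16 bits → U+F9F6).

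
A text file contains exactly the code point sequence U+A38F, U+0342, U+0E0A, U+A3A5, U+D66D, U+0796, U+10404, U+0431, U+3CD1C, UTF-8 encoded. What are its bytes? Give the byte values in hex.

U+A38F: 3-byte form → EA 8E 8F.
U+0342: 2-byte form → CD 82.
U+0E0A: 3-byte form → E0 B8 8A.
U+A3A5: 3-byte form → EA 8E A5.
U+D66D: 3-byte form → ED 99 AD.
U+0796: 2-byte form → DE 96.
U+10404: 4-byte form → F0 90 90 84.
U+0431: 2-byte form → D0 B1.
U+3CD1C: 4-byte form → F0 BC B4 9C.
Concatenated (26 bytes): EA 8E 8F CD 82 E0 B8 8A EA 8E A5 ED 99 AD DE 96 F0 90 90 84 D0 B1 F0 BC B4 9C.

EA 8E 8F CD 82 E0 B8 8A EA 8E A5 ED 99 AD DE 96 F0 90 90 84 D0 B1 F0 BC B4 9C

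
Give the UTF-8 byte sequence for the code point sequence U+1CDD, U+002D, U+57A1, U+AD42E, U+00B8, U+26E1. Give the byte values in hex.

U+1CDD: 3-byte form → E1 B3 9D.
U+002D: 1-byte form → 2D.
U+57A1: 3-byte form → E5 9E A1.
U+AD42E: 4-byte form → F2 AD 90 AE.
U+00B8: 2-byte form → C2 B8.
U+26E1: 3-byte form → E2 9B A1.
Concatenated (16 bytes): E1 B3 9D 2D E5 9E A1 F2 AD 90 AE C2 B8 E2 9B A1.

E1 B3 9D 2D E5 9E A1 F2 AD 90 AE C2 B8 E2 9B A1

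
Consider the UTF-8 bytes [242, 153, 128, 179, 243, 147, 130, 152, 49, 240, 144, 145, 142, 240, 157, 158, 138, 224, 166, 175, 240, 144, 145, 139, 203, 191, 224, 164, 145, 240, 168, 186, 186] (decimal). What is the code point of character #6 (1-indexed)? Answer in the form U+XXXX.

Offset 0: leading byte 0xF2 = 11110010 → 4-byte char #1 = F2 99 80 B3.
Offset 4: leading byte 0xF3 = 11110011 → 4-byte char #2 = F3 93 82 98.
Offset 8: leading byte 0x31 = 00110001 → 1-byte char #3 = 31.
Offset 9: leading byte 0xF0 = 11110000 → 4-byte char #4 = F0 90 91 8E.
Offset 13: leading byte 0xF0 = 11110000 → 4-byte char #5 = F0 9D 9E 8A.
Offset 17: leading byte 0xE0 = 11100000 → 3-byte char #6 = E0 A6 AF.
Leading byte 0xE0 = 11100000 matches 1110xxxx → 3-byte sequence.
Byte 1: 0xE0 = 11100000, payload 0000 (4 bits).
Byte 2: 0xA6 = 10100110 (10xxxxxx ✓), payload 100110.
Byte 3: 0xAF = 10101111 (10xxxxxx ✓), payload 101111.
Concatenate: 0000100110101111 = 0x9AF (16 bits → U+09AF).

U+09AF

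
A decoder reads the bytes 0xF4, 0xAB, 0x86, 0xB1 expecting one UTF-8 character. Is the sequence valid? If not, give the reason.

Leading byte 0xF4 = 11110100 → 4-byte form.
Payload = 0x12B1B1, which exceeds U+10FFFF, the maximum Unicode code point. (Leading bytes F5–FF, or F4 followed by ≥ 0x90, are invalid.)

invalid (encodes a value above U+10FFFF)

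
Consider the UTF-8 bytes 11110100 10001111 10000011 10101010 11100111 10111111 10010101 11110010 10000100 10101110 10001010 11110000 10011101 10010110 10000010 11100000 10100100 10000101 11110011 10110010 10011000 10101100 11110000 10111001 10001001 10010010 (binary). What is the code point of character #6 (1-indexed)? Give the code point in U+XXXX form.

Offset 0: leading byte 0xF4 = 11110100 → 4-byte char #1 = F4 8F 83 AA.
Offset 4: leading byte 0xE7 = 11100111 → 3-byte char #2 = E7 BF 95.
Offset 7: leading byte 0xF2 = 11110010 → 4-byte char #3 = F2 84 AE 8A.
Offset 11: leading byte 0xF0 = 11110000 → 4-byte char #4 = F0 9D 96 82.
Offset 15: leading byte 0xE0 = 11100000 → 3-byte char #5 = E0 A4 85.
Offset 18: leading byte 0xF3 = 11110011 → 4-byte char #6 = F3 B2 98 AC.
Leading byte 0xF3 = 11110011 matches 11110xxx → 4-byte sequence.
Byte 1: 0xF3 = 11110011, payload 011 (3 bits).
Byte 2: 0xB2 = 10110010 (10xxxxxx ✓), payload 110010.
Byte 3: 0x98 = 10011000 (10xxxxxx ✓), payload 011000.
Byte 4: 0xAC = 10101100 (10xxxxxx ✓), payload 101100.
Concatenate: 011110010011000101100 = 0xF262C (21 bits → U+F262C).

U+F262C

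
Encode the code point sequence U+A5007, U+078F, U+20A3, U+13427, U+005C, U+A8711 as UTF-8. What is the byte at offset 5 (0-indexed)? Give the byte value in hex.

U+A5007 → 4-byte form F2 A5 80 87 at offsets 0–3.
U+078F → 2-byte form DE 8F at offsets 4–5.
Offset 5 falls in char 2's range; it's byte 2 of DE 8F = 0x8F.

0x8F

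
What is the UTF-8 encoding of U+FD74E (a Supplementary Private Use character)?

U+FD74E = 0xFD74E = 1038158 decimal. In range U+10000–U+10FFFF → 4-byte form: 11110xxx 10xxxxxx 10xxxxxx 10xxxxxx.
Binary (21 bits): 011111101011101001110.
Split 3+6+6+6: 011 | 111101 | 011101 | 001110.
Byte 1: 11110011 = 0xF3.
Byte 2: 10111101 = 0xBD.
Byte 3: 10011101 = 0x9D.
Byte 4: 10001110 = 0x8E.

F3 BD 9D 8E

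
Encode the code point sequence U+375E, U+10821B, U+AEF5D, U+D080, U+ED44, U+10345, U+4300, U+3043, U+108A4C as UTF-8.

E3 9D 9E F4 88 88 9B F2 AE BD 9D ED 82 80 EE B5 84 F0 90 8D 85 E4 8C 80 E3 81 83 F4 88 A9 8C

U+375E: 3-byte form → E3 9D 9E.
U+10821B: 4-byte form → F4 88 88 9B.
U+AEF5D: 4-byte form → F2 AE BD 9D.
U+D080: 3-byte form → ED 82 80.
U+ED44: 3-byte form → EE B5 84.
U+10345: 4-byte form → F0 90 8D 85.
U+4300: 3-byte form → E4 8C 80.
U+3043: 3-byte form → E3 81 83.
U+108A4C: 4-byte form → F4 88 A9 8C.
Concatenated (31 bytes): E3 9D 9E F4 88 88 9B F2 AE BD 9D ED 82 80 EE B5 84 F0 90 8D 85 E4 8C 80 E3 81 83 F4 88 A9 8C.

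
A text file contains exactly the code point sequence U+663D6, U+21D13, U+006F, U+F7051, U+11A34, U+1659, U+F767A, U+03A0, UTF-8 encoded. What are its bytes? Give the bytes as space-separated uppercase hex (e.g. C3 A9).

U+663D6: 4-byte form → F1 A6 8F 96.
U+21D13: 4-byte form → F0 A1 B4 93.
U+006F: 1-byte form → 6F.
U+F7051: 4-byte form → F3 B7 81 91.
U+11A34: 4-byte form → F0 91 A8 B4.
U+1659: 3-byte form → E1 99 99.
U+F767A: 4-byte form → F3 B7 99 BA.
U+03A0: 2-byte form → CE A0.
Concatenated (26 bytes): F1 A6 8F 96 F0 A1 B4 93 6F F3 B7 81 91 F0 91 A8 B4 E1 99 99 F3 B7 99 BA CE A0.

F1 A6 8F 96 F0 A1 B4 93 6F F3 B7 81 91 F0 91 A8 B4 E1 99 99 F3 B7 99 BA CE A0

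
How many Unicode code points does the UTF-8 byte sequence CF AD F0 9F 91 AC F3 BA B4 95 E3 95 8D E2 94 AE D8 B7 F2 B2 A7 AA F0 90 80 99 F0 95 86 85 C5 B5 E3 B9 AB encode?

11

Byte at offset 0: 0xCF = 11001111 → 2-byte char (#1). Advance 2.
Byte at offset 2: 0xF0 = 11110000 → 4-byte char (#2). Advance 4.
Byte at offset 6: 0xF3 = 11110011 → 4-byte char (#3). Advance 4.
Byte at offset 10: 0xE3 = 11100011 → 3-byte char (#4). Advance 3.
Byte at offset 13: 0xE2 = 11100010 → 3-byte char (#5). Advance 3.
Byte at offset 16: 0xD8 = 11011000 → 2-byte char (#6). Advance 2.
Byte at offset 18: 0xF2 = 11110010 → 4-byte char (#7). Advance 4.
Byte at offset 22: 0xF0 = 11110000 → 4-byte char (#8). Advance 4.
Byte at offset 26: 0xF0 = 11110000 → 4-byte char (#9). Advance 4.
Byte at offset 30: 0xC5 = 11000101 → 2-byte char (#10). Advance 2.
Byte at offset 32: 0xE3 = 11100011 → 3-byte char (#11). Advance 3.
Reached end at offset 35 after 11 code points.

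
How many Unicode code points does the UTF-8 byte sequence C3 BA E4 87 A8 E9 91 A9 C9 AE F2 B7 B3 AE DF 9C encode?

Byte at offset 0: 0xC3 = 11000011 → 2-byte char (#1). Advance 2.
Byte at offset 2: 0xE4 = 11100100 → 3-byte char (#2). Advance 3.
Byte at offset 5: 0xE9 = 11101001 → 3-byte char (#3). Advance 3.
Byte at offset 8: 0xC9 = 11001001 → 2-byte char (#4). Advance 2.
Byte at offset 10: 0xF2 = 11110010 → 4-byte char (#5). Advance 4.
Byte at offset 14: 0xDF = 11011111 → 2-byte char (#6). Advance 2.
Reached end at offset 16 after 6 code points.

6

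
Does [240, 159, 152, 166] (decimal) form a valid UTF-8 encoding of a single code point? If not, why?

valid

Leading byte 0xF0 = 11110000 → 4-byte form.
Continuation bytes 0x9F=10011111, 0x98=10011000, 0xA6=10100110 all match 10xxxxxx.
Decoded value 0x1F626 is ≥ 0x10000 (shortest form) and not a surrogate.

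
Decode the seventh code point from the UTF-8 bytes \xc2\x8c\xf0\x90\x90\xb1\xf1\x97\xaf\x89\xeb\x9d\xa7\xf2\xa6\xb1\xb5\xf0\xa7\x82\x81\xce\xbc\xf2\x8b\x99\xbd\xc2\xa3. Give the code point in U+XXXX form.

Offset 0: leading byte 0xC2 = 11000010 → 2-byte char #1 = C2 8C.
Offset 2: leading byte 0xF0 = 11110000 → 4-byte char #2 = F0 90 90 B1.
Offset 6: leading byte 0xF1 = 11110001 → 4-byte char #3 = F1 97 AF 89.
Offset 10: leading byte 0xEB = 11101011 → 3-byte char #4 = EB 9D A7.
Offset 13: leading byte 0xF2 = 11110010 → 4-byte char #5 = F2 A6 B1 B5.
Offset 17: leading byte 0xF0 = 11110000 → 4-byte char #6 = F0 A7 82 81.
Offset 21: leading byte 0xCE = 11001110 → 2-byte char #7 = CE BC.
Leading byte 0xCE = 11001110 matches 110xxxxx → 2-byte sequence.
Byte 1: 0xCE = 11001110, payload 01110 (5 bits).
Byte 2: 0xBC = 10111100 (10xxxxxx ✓), payload 111100.
Concatenate: 01110111100 = 0x3BC (11 bits → U+03BC).

U+03BC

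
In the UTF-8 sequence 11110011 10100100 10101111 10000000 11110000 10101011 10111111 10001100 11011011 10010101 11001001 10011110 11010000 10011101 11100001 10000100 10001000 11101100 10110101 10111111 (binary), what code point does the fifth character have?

U+041D

Offset 0: leading byte 0xF3 = 11110011 → 4-byte char #1 = F3 A4 AF 80.
Offset 4: leading byte 0xF0 = 11110000 → 4-byte char #2 = F0 AB BF 8C.
Offset 8: leading byte 0xDB = 11011011 → 2-byte char #3 = DB 95.
Offset 10: leading byte 0xC9 = 11001001 → 2-byte char #4 = C9 9E.
Offset 12: leading byte 0xD0 = 11010000 → 2-byte char #5 = D0 9D.
Leading byte 0xD0 = 11010000 matches 110xxxxx → 2-byte sequence.
Byte 1: 0xD0 = 11010000, payload 10000 (5 bits).
Byte 2: 0x9D = 10011101 (10xxxxxx ✓), payload 011101.
Concatenate: 10000011101 = 0x41D (11 bits → U+041D).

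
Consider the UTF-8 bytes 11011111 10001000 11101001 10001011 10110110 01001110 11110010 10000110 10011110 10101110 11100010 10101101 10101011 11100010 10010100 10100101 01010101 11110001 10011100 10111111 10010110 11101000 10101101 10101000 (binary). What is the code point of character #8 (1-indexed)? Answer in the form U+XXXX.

Offset 0: leading byte 0xDF = 11011111 → 2-byte char #1 = DF 88.
Offset 2: leading byte 0xE9 = 11101001 → 3-byte char #2 = E9 8B B6.
Offset 5: leading byte 0x4E = 01001110 → 1-byte char #3 = 4E.
Offset 6: leading byte 0xF2 = 11110010 → 4-byte char #4 = F2 86 9E AE.
Offset 10: leading byte 0xE2 = 11100010 → 3-byte char #5 = E2 AD AB.
Offset 13: leading byte 0xE2 = 11100010 → 3-byte char #6 = E2 94 A5.
Offset 16: leading byte 0x55 = 01010101 → 1-byte char #7 = 55.
Offset 17: leading byte 0xF1 = 11110001 → 4-byte char #8 = F1 9C BF 96.
Leading byte 0xF1 = 11110001 matches 11110xxx → 4-byte sequence.
Byte 1: 0xF1 = 11110001, payload 001 (3 bits).
Byte 2: 0x9C = 10011100 (10xxxxxx ✓), payload 011100.
Byte 3: 0xBF = 10111111 (10xxxxxx ✓), payload 111111.
Byte 4: 0x96 = 10010110 (10xxxxxx ✓), payload 010110.
Concatenate: 001011100111111010110 = 0x5CFD6 (21 bits → U+5CFD6).

U+5CFD6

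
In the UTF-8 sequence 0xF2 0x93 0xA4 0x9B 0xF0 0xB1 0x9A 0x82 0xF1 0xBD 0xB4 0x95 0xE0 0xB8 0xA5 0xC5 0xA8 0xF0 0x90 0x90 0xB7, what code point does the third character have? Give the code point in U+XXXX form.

Offset 0: leading byte 0xF2 = 11110010 → 4-byte char #1 = F2 93 A4 9B.
Offset 4: leading byte 0xF0 = 11110000 → 4-byte char #2 = F0 B1 9A 82.
Offset 8: leading byte 0xF1 = 11110001 → 4-byte char #3 = F1 BD B4 95.
Leading byte 0xF1 = 11110001 matches 11110xxx → 4-byte sequence.
Byte 1: 0xF1 = 11110001, payload 001 (3 bits).
Byte 2: 0xBD = 10111101 (10xxxxxx ✓), payload 111101.
Byte 3: 0xB4 = 10110100 (10xxxxxx ✓), payload 110100.
Byte 4: 0x95 = 10010101 (10xxxxxx ✓), payload 010101.
Concatenate: 001111101110100010101 = 0x7DD15 (21 bits → U+7DD15).

U+7DD15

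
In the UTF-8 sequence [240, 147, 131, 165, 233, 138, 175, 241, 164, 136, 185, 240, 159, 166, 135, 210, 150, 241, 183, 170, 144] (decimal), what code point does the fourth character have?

Offset 0: leading byte 0xF0 = 11110000 → 4-byte char #1 = F0 93 83 A5.
Offset 4: leading byte 0xE9 = 11101001 → 3-byte char #2 = E9 8A AF.
Offset 7: leading byte 0xF1 = 11110001 → 4-byte char #3 = F1 A4 88 B9.
Offset 11: leading byte 0xF0 = 11110000 → 4-byte char #4 = F0 9F A6 87.
Leading byte 0xF0 = 11110000 matches 11110xxx → 4-byte sequence.
Byte 1: 0xF0 = 11110000, payload 000 (3 bits).
Byte 2: 0x9F = 10011111 (10xxxxxx ✓), payload 011111.
Byte 3: 0xA6 = 10100110 (10xxxxxx ✓), payload 100110.
Byte 4: 0x87 = 10000111 (10xxxxxx ✓), payload 000111.
Concatenate: 000011111100110000111 = 0x1F987 (21 bits → U+1F987).

U+1F987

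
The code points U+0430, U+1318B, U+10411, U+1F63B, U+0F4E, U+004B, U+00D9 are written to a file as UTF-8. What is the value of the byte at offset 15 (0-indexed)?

U+0430 → 2-byte form D0 B0 at offsets 0–1.
U+1318B → 4-byte form F0 93 86 8B at offsets 2–5.
U+10411 → 4-byte form F0 90 90 91 at offsets 6–9.
U+1F63B → 4-byte form F0 9F 98 BB at offsets 10–13.
U+0F4E → 3-byte form E0 BD 8E at offsets 14–16.
Offset 15 falls in char 5's range; it's byte 2 of E0 BD 8E = 0xBD.

0xBD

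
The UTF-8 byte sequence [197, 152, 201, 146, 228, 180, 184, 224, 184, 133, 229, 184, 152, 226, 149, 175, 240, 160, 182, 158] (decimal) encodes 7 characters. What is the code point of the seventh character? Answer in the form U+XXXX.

Offset 0: leading byte 0xC5 = 11000101 → 2-byte char #1 = C5 98.
Offset 2: leading byte 0xC9 = 11001001 → 2-byte char #2 = C9 92.
Offset 4: leading byte 0xE4 = 11100100 → 3-byte char #3 = E4 B4 B8.
Offset 7: leading byte 0xE0 = 11100000 → 3-byte char #4 = E0 B8 85.
Offset 10: leading byte 0xE5 = 11100101 → 3-byte char #5 = E5 B8 98.
Offset 13: leading byte 0xE2 = 11100010 → 3-byte char #6 = E2 95 AF.
Offset 16: leading byte 0xF0 = 11110000 → 4-byte char #7 = F0 A0 B6 9E.
Leading byte 0xF0 = 11110000 matches 11110xxx → 4-byte sequence.
Byte 1: 0xF0 = 11110000, payload 000 (3 bits).
Byte 2: 0xA0 = 10100000 (10xxxxxx ✓), payload 100000.
Byte 3: 0xB6 = 10110110 (10xxxxxx ✓), payload 110110.
Byte 4: 0x9E = 10011110 (10xxxxxx ✓), payload 011110.
Concatenate: 000100000110110011110 = 0x20D9E (21 bits → U+20D9E).

U+20D9E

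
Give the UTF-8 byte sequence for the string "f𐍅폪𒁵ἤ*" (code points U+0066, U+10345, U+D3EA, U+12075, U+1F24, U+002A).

U+0066: 1-byte form → 66.
U+10345: 4-byte form → F0 90 8D 85.
U+D3EA: 3-byte form → ED 8F AA.
U+12075: 4-byte form → F0 92 81 B5.
U+1F24: 3-byte form → E1 BC A4.
U+002A: 1-byte form → 2A.
Concatenated (16 bytes): 66 F0 90 8D 85 ED 8F AA F0 92 81 B5 E1 BC A4 2A.

66 F0 90 8D 85 ED 8F AA F0 92 81 B5 E1 BC A4 2A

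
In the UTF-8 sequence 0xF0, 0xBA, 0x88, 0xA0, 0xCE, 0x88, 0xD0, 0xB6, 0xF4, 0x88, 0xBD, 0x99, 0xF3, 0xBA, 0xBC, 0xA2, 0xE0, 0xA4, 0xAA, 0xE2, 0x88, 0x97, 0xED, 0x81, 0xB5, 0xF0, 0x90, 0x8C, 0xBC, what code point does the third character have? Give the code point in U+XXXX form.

U+0436

Offset 0: leading byte 0xF0 = 11110000 → 4-byte char #1 = F0 BA 88 A0.
Offset 4: leading byte 0xCE = 11001110 → 2-byte char #2 = CE 88.
Offset 6: leading byte 0xD0 = 11010000 → 2-byte char #3 = D0 B6.
Leading byte 0xD0 = 11010000 matches 110xxxxx → 2-byte sequence.
Byte 1: 0xD0 = 11010000, payload 10000 (5 bits).
Byte 2: 0xB6 = 10110110 (10xxxxxx ✓), payload 110110.
Concatenate: 10000110110 = 0x436 (11 bits → U+0436).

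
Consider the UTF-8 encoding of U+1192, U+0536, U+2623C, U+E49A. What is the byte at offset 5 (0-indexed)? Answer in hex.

U+1192 → 3-byte form E1 86 92 at offsets 0–2.
U+0536 → 2-byte form D4 B6 at offsets 3–4.
U+2623C → 4-byte form F0 A6 88 BC at offsets 5–8.
Offset 5 falls in char 3's range; it's byte 1 of F0 A6 88 BC = 0xF0.

0xF0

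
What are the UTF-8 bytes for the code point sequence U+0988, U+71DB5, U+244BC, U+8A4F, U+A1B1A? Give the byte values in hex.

E0 A6 88 F1 B1 B6 B5 F0 A4 92 BC E8 A9 8F F2 A1 AC 9A

U+0988: 3-byte form → E0 A6 88.
U+71DB5: 4-byte form → F1 B1 B6 B5.
U+244BC: 4-byte form → F0 A4 92 BC.
U+8A4F: 3-byte form → E8 A9 8F.
U+A1B1A: 4-byte form → F2 A1 AC 9A.
Concatenated (18 bytes): E0 A6 88 F1 B1 B6 B5 F0 A4 92 BC E8 A9 8F F2 A1 AC 9A.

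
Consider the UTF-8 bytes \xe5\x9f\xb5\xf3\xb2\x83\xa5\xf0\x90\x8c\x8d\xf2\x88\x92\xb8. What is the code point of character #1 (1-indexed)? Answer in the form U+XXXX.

U+57F5

Offset 0: leading byte 0xE5 = 11100101 → 3-byte char #1 = E5 9F B5.
Leading byte 0xE5 = 11100101 matches 1110xxxx → 3-byte sequence.
Byte 1: 0xE5 = 11100101, payload 0101 (4 bits).
Byte 2: 0x9F = 10011111 (10xxxxxx ✓), payload 011111.
Byte 3: 0xB5 = 10110101 (10xxxxxx ✓), payload 110101.
Concatenate: 0101011111110101 = 0x57F5 (16 bits → U+57F5).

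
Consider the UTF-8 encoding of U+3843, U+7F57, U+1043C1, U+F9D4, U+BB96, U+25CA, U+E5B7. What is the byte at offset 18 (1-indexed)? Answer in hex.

1-indexed offset 18 is 0-indexed offset 17.
U+3843 → 3-byte form E3 A1 83 at offsets 0–2.
U+7F57 → 3-byte form E7 BD 97 at offsets 3–5.
U+1043C1 → 4-byte form F4 84 8F 81 at offsets 6–9.
U+F9D4 → 3-byte form EF A7 94 at offsets 10–12.
U+BB96 → 3-byte form EB AE 96 at offsets 13–15.
U+25CA → 3-byte form E2 97 8A at offsets 16–18.
Offset 17 falls in char 6's range; it's byte 2 of E2 97 8A = 0x97.

0x97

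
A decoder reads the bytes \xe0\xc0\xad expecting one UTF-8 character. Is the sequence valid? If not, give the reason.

invalid (non-continuation byte where continuation expected)

Leading byte 0xE0 = 11100000 → 3-byte form.
Byte 2 is 0xC0 = 11000000, which is not 10xxxxxx — expected a continuation byte.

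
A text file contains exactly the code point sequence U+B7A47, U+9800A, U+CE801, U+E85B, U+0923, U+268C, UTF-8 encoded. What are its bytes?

F2 B7 A9 87 F2 98 80 8A F3 8E A0 81 EE A1 9B E0 A4 A3 E2 9A 8C

U+B7A47: 4-byte form → F2 B7 A9 87.
U+9800A: 4-byte form → F2 98 80 8A.
U+CE801: 4-byte form → F3 8E A0 81.
U+E85B: 3-byte form → EE A1 9B.
U+0923: 3-byte form → E0 A4 A3.
U+268C: 3-byte form → E2 9A 8C.
Concatenated (21 bytes): F2 B7 A9 87 F2 98 80 8A F3 8E A0 81 EE A1 9B E0 A4 A3 E2 9A 8C.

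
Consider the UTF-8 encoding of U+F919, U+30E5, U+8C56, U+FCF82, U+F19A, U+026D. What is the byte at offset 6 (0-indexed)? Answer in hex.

U+F919 → 3-byte form EF A4 99 at offsets 0–2.
U+30E5 → 3-byte form E3 83 A5 at offsets 3–5.
U+8C56 → 3-byte form E8 B1 96 at offsets 6–8.
Offset 6 falls in char 3's range; it's byte 1 of E8 B1 96 = 0xE8.

0xE8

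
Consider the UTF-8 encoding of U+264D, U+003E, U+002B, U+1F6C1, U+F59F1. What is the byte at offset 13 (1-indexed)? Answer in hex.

0xB1

1-indexed offset 13 is 0-indexed offset 12.
U+264D → 3-byte form E2 99 8D at offsets 0–2.
U+003E → 1-byte form 3E at offsets 3–3.
U+002B → 1-byte form 2B at offsets 4–4.
U+1F6C1 → 4-byte form F0 9F 9B 81 at offsets 5–8.
U+F59F1 → 4-byte form F3 B5 A7 B1 at offsets 9–12.
Offset 12 falls in char 5's range; it's byte 4 of F3 B5 A7 B1 = 0xB1.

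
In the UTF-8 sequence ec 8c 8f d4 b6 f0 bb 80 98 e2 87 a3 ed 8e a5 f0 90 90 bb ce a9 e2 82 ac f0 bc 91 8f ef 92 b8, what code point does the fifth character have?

Offset 0: leading byte 0xEC = 11101100 → 3-byte char #1 = EC 8C 8F.
Offset 3: leading byte 0xD4 = 11010100 → 2-byte char #2 = D4 B6.
Offset 5: leading byte 0xF0 = 11110000 → 4-byte char #3 = F0 BB 80 98.
Offset 9: leading byte 0xE2 = 11100010 → 3-byte char #4 = E2 87 A3.
Offset 12: leading byte 0xED = 11101101 → 3-byte char #5 = ED 8E A5.
Leading byte 0xED = 11101101 matches 1110xxxx → 3-byte sequence.
Byte 1: 0xED = 11101101, payload 1101 (4 bits).
Byte 2: 0x8E = 10001110 (10xxxxxx ✓), payload 001110.
Byte 3: 0xA5 = 10100101 (10xxxxxx ✓), payload 100101.
Concatenate: 1101001110100101 = 0xD3A5 (16 bits → U+D3A5).

U+D3A5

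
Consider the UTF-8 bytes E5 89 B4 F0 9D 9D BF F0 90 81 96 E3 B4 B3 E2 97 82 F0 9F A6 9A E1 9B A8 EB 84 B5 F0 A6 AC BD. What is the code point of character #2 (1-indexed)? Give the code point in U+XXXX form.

U+1D77F

Offset 0: leading byte 0xE5 = 11100101 → 3-byte char #1 = E5 89 B4.
Offset 3: leading byte 0xF0 = 11110000 → 4-byte char #2 = F0 9D 9D BF.
Leading byte 0xF0 = 11110000 matches 11110xxx → 4-byte sequence.
Byte 1: 0xF0 = 11110000, payload 000 (3 bits).
Byte 2: 0x9D = 10011101 (10xxxxxx ✓), payload 011101.
Byte 3: 0x9D = 10011101 (10xxxxxx ✓), payload 011101.
Byte 4: 0xBF = 10111111 (10xxxxxx ✓), payload 111111.
Concatenate: 000011101011101111111 = 0x1D77F (21 bits → U+1D77F).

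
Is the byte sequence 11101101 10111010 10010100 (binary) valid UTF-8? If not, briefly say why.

Structurally a 3-byte sequence; payload = 0xDE94.
But 0xDE94 is in U+D800–U+DFFF, the surrogate range. Surrogates are not Unicode scalar values and are forbidden in UTF-8.

invalid (encodes a surrogate (U+D800–U+DFFF))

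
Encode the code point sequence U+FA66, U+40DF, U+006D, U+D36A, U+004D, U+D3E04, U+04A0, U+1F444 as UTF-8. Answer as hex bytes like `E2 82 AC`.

EF A9 A6 E4 83 9F 6D ED 8D AA 4D F3 93 B8 84 D2 A0 F0 9F 91 84

U+FA66: 3-byte form → EF A9 A6.
U+40DF: 3-byte form → E4 83 9F.
U+006D: 1-byte form → 6D.
U+D36A: 3-byte form → ED 8D AA.
U+004D: 1-byte form → 4D.
U+D3E04: 4-byte form → F3 93 B8 84.
U+04A0: 2-byte form → D2 A0.
U+1F444: 4-byte form → F0 9F 91 84.
Concatenated (21 bytes): EF A9 A6 E4 83 9F 6D ED 8D AA 4D F3 93 B8 84 D2 A0 F0 9F 91 84.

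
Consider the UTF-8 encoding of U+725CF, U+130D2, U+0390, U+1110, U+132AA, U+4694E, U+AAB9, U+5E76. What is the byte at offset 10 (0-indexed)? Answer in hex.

0xE1

U+725CF → 4-byte form F1 B2 97 8F at offsets 0–3.
U+130D2 → 4-byte form F0 93 83 92 at offsets 4–7.
U+0390 → 2-byte form CE 90 at offsets 8–9.
U+1110 → 3-byte form E1 84 90 at offsets 10–12.
Offset 10 falls in char 4's range; it's byte 1 of E1 84 90 = 0xE1.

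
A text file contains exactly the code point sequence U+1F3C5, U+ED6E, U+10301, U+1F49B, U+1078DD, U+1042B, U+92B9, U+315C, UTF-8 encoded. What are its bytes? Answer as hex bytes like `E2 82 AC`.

U+1F3C5: 4-byte form → F0 9F 8F 85.
U+ED6E: 3-byte form → EE B5 AE.
U+10301: 4-byte form → F0 90 8C 81.
U+1F49B: 4-byte form → F0 9F 92 9B.
U+1078DD: 4-byte form → F4 87 A3 9D.
U+1042B: 4-byte form → F0 90 90 AB.
U+92B9: 3-byte form → E9 8A B9.
U+315C: 3-byte form → E3 85 9C.
Concatenated (29 bytes): F0 9F 8F 85 EE B5 AE F0 90 8C 81 F0 9F 92 9B F4 87 A3 9D F0 90 90 AB E9 8A B9 E3 85 9C.

F0 9F 8F 85 EE B5 AE F0 90 8C 81 F0 9F 92 9B F4 87 A3 9D F0 90 90 AB E9 8A B9 E3 85 9C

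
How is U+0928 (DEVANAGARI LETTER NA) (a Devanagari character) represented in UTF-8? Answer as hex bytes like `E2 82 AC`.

U+0928 = 0x928 = 2344 decimal. In range U+0800–U+FFFF → 3-byte form: 1110xxxx 10xxxxxx 10xxxxxx.
Binary (16 bits): 0000100100101000.
Split 4+6+6: 0000 | 100100 | 101000.
Byte 1: 11100000 = 0xE0.
Byte 2: 10100100 = 0xA4.
Byte 3: 10101000 = 0xA8.

E0 A4 A8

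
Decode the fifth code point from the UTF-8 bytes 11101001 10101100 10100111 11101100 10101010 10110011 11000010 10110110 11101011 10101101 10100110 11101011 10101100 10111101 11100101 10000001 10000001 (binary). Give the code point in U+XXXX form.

U+BB3D

Offset 0: leading byte 0xE9 = 11101001 → 3-byte char #1 = E9 AC A7.
Offset 3: leading byte 0xEC = 11101100 → 3-byte char #2 = EC AA B3.
Offset 6: leading byte 0xC2 = 11000010 → 2-byte char #3 = C2 B6.
Offset 8: leading byte 0xEB = 11101011 → 3-byte char #4 = EB AD A6.
Offset 11: leading byte 0xEB = 11101011 → 3-byte char #5 = EB AC BD.
Leading byte 0xEB = 11101011 matches 1110xxxx → 3-byte sequence.
Byte 1: 0xEB = 11101011, payload 1011 (4 bits).
Byte 2: 0xAC = 10101100 (10xxxxxx ✓), payload 101100.
Byte 3: 0xBD = 10111101 (10xxxxxx ✓), payload 111101.
Concatenate: 1011101100111101 = 0xBB3D (16 bits → U+BB3D).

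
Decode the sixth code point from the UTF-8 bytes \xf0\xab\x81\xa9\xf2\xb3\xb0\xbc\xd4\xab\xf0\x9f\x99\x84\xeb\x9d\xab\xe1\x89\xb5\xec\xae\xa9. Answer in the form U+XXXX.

U+1275

Offset 0: leading byte 0xF0 = 11110000 → 4-byte char #1 = F0 AB 81 A9.
Offset 4: leading byte 0xF2 = 11110010 → 4-byte char #2 = F2 B3 B0 BC.
Offset 8: leading byte 0xD4 = 11010100 → 2-byte char #3 = D4 AB.
Offset 10: leading byte 0xF0 = 11110000 → 4-byte char #4 = F0 9F 99 84.
Offset 14: leading byte 0xEB = 11101011 → 3-byte char #5 = EB 9D AB.
Offset 17: leading byte 0xE1 = 11100001 → 3-byte char #6 = E1 89 B5.
Leading byte 0xE1 = 11100001 matches 1110xxxx → 3-byte sequence.
Byte 1: 0xE1 = 11100001, payload 0001 (4 bits).
Byte 2: 0x89 = 10001001 (10xxxxxx ✓), payload 001001.
Byte 3: 0xB5 = 10110101 (10xxxxxx ✓), payload 110101.
Concatenate: 0001001001110101 = 0x1275 (16 bits → U+1275).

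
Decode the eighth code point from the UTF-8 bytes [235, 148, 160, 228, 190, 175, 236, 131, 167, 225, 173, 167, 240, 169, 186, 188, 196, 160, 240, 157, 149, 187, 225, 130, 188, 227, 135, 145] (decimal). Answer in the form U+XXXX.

U+10BC

Offset 0: leading byte 0xEB = 11101011 → 3-byte char #1 = EB 94 A0.
Offset 3: leading byte 0xE4 = 11100100 → 3-byte char #2 = E4 BE AF.
Offset 6: leading byte 0xEC = 11101100 → 3-byte char #3 = EC 83 A7.
Offset 9: leading byte 0xE1 = 11100001 → 3-byte char #4 = E1 AD A7.
Offset 12: leading byte 0xF0 = 11110000 → 4-byte char #5 = F0 A9 BA BC.
Offset 16: leading byte 0xC4 = 11000100 → 2-byte char #6 = C4 A0.
Offset 18: leading byte 0xF0 = 11110000 → 4-byte char #7 = F0 9D 95 BB.
Offset 22: leading byte 0xE1 = 11100001 → 3-byte char #8 = E1 82 BC.
Leading byte 0xE1 = 11100001 matches 1110xxxx → 3-byte sequence.
Byte 1: 0xE1 = 11100001, payload 0001 (4 bits).
Byte 2: 0x82 = 10000010 (10xxxxxx ✓), payload 000010.
Byte 3: 0xBC = 10111100 (10xxxxxx ✓), payload 111100.
Concatenate: 0001000010111100 = 0x10BC (16 bits → U+10BC).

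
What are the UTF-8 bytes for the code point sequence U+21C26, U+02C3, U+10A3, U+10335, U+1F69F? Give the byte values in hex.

F0 A1 B0 A6 CB 83 E1 82 A3 F0 90 8C B5 F0 9F 9A 9F

U+21C26: 4-byte form → F0 A1 B0 A6.
U+02C3: 2-byte form → CB 83.
U+10A3: 3-byte form → E1 82 A3.
U+10335: 4-byte form → F0 90 8C B5.
U+1F69F: 4-byte form → F0 9F 9A 9F.
Concatenated (17 bytes): F0 A1 B0 A6 CB 83 E1 82 A3 F0 90 8C B5 F0 9F 9A 9F.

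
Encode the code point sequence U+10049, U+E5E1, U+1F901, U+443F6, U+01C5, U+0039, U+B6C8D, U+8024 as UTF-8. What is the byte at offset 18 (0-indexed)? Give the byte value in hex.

U+10049 → 4-byte form F0 90 81 89 at offsets 0–3.
U+E5E1 → 3-byte form EE 97 A1 at offsets 4–6.
U+1F901 → 4-byte form F0 9F A4 81 at offsets 7–10.
U+443F6 → 4-byte form F1 84 8F B6 at offsets 11–14.
U+01C5 → 2-byte form C7 85 at offsets 15–16.
U+0039 → 1-byte form 39 at offsets 17–17.
U+B6C8D → 4-byte form F2 B6 B2 8D at offsets 18–21.
Offset 18 falls in char 7's range; it's byte 1 of F2 B6 B2 8D = 0xF2.

0xF2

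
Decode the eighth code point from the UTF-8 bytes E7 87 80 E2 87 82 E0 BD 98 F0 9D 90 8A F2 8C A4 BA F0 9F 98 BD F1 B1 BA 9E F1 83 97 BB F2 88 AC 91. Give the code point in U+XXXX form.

U+435FB

Offset 0: leading byte 0xE7 = 11100111 → 3-byte char #1 = E7 87 80.
Offset 3: leading byte 0xE2 = 11100010 → 3-byte char #2 = E2 87 82.
Offset 6: leading byte 0xE0 = 11100000 → 3-byte char #3 = E0 BD 98.
Offset 9: leading byte 0xF0 = 11110000 → 4-byte char #4 = F0 9D 90 8A.
Offset 13: leading byte 0xF2 = 11110010 → 4-byte char #5 = F2 8C A4 BA.
Offset 17: leading byte 0xF0 = 11110000 → 4-byte char #6 = F0 9F 98 BD.
Offset 21: leading byte 0xF1 = 11110001 → 4-byte char #7 = F1 B1 BA 9E.
Offset 25: leading byte 0xF1 = 11110001 → 4-byte char #8 = F1 83 97 BB.
Leading byte 0xF1 = 11110001 matches 11110xxx → 4-byte sequence.
Byte 1: 0xF1 = 11110001, payload 001 (3 bits).
Byte 2: 0x83 = 10000011 (10xxxxxx ✓), payload 000011.
Byte 3: 0x97 = 10010111 (10xxxxxx ✓), payload 010111.
Byte 4: 0xBB = 10111011 (10xxxxxx ✓), payload 111011.
Concatenate: 001000011010111111011 = 0x435FB (21 bits → U+435FB).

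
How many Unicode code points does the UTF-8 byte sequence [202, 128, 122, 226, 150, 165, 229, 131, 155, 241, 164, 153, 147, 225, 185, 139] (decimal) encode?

Byte at offset 0: 0xCA = 11001010 → 2-byte char (#1). Advance 2.
Byte at offset 2: 0x7A = 01111010 → 1-byte char (#2). Advance 1.
Byte at offset 3: 0xE2 = 11100010 → 3-byte char (#3). Advance 3.
Byte at offset 6: 0xE5 = 11100101 → 3-byte char (#4). Advance 3.
Byte at offset 9: 0xF1 = 11110001 → 4-byte char (#5). Advance 4.
Byte at offset 13: 0xE1 = 11100001 → 3-byte char (#6). Advance 3.
Reached end at offset 16 after 6 code points.

6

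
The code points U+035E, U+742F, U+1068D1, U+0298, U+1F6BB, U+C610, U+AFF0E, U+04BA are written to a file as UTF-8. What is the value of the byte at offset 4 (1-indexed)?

0x90

1-indexed offset 4 is 0-indexed offset 3.
U+035E → 2-byte form CD 9E at offsets 0–1.
U+742F → 3-byte form E7 90 AF at offsets 2–4.
Offset 3 falls in char 2's range; it's byte 2 of E7 90 AF = 0x90.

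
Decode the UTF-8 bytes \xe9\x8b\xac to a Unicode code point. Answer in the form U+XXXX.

Leading byte 0xE9 = 11101001 matches 1110xxxx → 3-byte sequence.
Byte 1: 0xE9 = 11101001, payload 1001 (4 bits).
Byte 2: 0x8B = 10001011 (10xxxxxx ✓), payload 001011.
Byte 3: 0xAC = 10101100 (10xxxxxx ✓), payload 101100.
Concatenate: 1001001011101100 = 0x92EC (16 bits → U+92EC).

U+92EC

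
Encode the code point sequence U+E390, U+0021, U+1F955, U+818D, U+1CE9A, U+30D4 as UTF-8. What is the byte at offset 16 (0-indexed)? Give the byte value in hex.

U+E390 → 3-byte form EE 8E 90 at offsets 0–2.
U+0021 → 1-byte form 21 at offsets 3–3.
U+1F955 → 4-byte form F0 9F A5 95 at offsets 4–7.
U+818D → 3-byte form E8 86 8D at offsets 8–10.
U+1CE9A → 4-byte form F0 9C BA 9A at offsets 11–14.
U+30D4 → 3-byte form E3 83 94 at offsets 15–17.
Offset 16 falls in char 6's range; it's byte 2 of E3 83 94 = 0x83.

0x83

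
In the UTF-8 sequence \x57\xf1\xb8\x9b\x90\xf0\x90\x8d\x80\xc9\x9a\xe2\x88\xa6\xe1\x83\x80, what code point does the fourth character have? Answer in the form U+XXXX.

Offset 0: leading byte 0x57 = 01010111 → 1-byte char #1 = 57.
Offset 1: leading byte 0xF1 = 11110001 → 4-byte char #2 = F1 B8 9B 90.
Offset 5: leading byte 0xF0 = 11110000 → 4-byte char #3 = F0 90 8D 80.
Offset 9: leading byte 0xC9 = 11001001 → 2-byte char #4 = C9 9A.
Leading byte 0xC9 = 11001001 matches 110xxxxx → 2-byte sequence.
Byte 1: 0xC9 = 11001001, payload 01001 (5 bits).
Byte 2: 0x9A = 10011010 (10xxxxxx ✓), payload 011010.
Concatenate: 01001011010 = 0x25A (11 bits → U+025A).

U+025A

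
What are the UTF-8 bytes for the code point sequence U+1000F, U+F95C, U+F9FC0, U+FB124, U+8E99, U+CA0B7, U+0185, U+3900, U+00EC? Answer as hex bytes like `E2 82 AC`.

U+1000F: 4-byte form → F0 90 80 8F.
U+F95C: 3-byte form → EF A5 9C.
U+F9FC0: 4-byte form → F3 B9 BF 80.
U+FB124: 4-byte form → F3 BB 84 A4.
U+8E99: 3-byte form → E8 BA 99.
U+CA0B7: 4-byte form → F3 8A 82 B7.
U+0185: 2-byte form → C6 85.
U+3900: 3-byte form → E3 A4 80.
U+00EC: 2-byte form → C3 AC.
Concatenated (29 bytes): F0 90 80 8F EF A5 9C F3 B9 BF 80 F3 BB 84 A4 E8 BA 99 F3 8A 82 B7 C6 85 E3 A4 80 C3 AC.

F0 90 80 8F EF A5 9C F3 B9 BF 80 F3 BB 84 A4 E8 BA 99 F3 8A 82 B7 C6 85 E3 A4 80 C3 AC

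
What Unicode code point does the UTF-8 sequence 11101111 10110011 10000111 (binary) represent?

Leading byte 0xEF = 11101111 matches 1110xxxx → 3-byte sequence.
Byte 1: 0xEF = 11101111, payload 1111 (4 bits).
Byte 2: 0xB3 = 10110011 (10xxxxxx ✓), payload 110011.
Byte 3: 0x87 = 10000111 (10xxxxxx ✓), payload 000111.
Concatenate: 1111110011000111 = 0xFCC7 (16 bits → U+FCC7).

U+FCC7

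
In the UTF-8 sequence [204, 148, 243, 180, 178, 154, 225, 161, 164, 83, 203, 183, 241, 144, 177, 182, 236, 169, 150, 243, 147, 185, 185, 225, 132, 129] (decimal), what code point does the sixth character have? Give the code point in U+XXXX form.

U+50C76

Offset 0: leading byte 0xCC = 11001100 → 2-byte char #1 = CC 94.
Offset 2: leading byte 0xF3 = 11110011 → 4-byte char #2 = F3 B4 B2 9A.
Offset 6: leading byte 0xE1 = 11100001 → 3-byte char #3 = E1 A1 A4.
Offset 9: leading byte 0x53 = 01010011 → 1-byte char #4 = 53.
Offset 10: leading byte 0xCB = 11001011 → 2-byte char #5 = CB B7.
Offset 12: leading byte 0xF1 = 11110001 → 4-byte char #6 = F1 90 B1 B6.
Leading byte 0xF1 = 11110001 matches 11110xxx → 4-byte sequence.
Byte 1: 0xF1 = 11110001, payload 001 (3 bits).
Byte 2: 0x90 = 10010000 (10xxxxxx ✓), payload 010000.
Byte 3: 0xB1 = 10110001 (10xxxxxx ✓), payload 110001.
Byte 4: 0xB6 = 10110110 (10xxxxxx ✓), payload 110110.
Concatenate: 001010000110001110110 = 0x50C76 (21 bits → U+50C76).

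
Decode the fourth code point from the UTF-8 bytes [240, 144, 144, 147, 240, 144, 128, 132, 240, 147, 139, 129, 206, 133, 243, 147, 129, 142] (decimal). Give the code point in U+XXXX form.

Offset 0: leading byte 0xF0 = 11110000 → 4-byte char #1 = F0 90 90 93.
Offset 4: leading byte 0xF0 = 11110000 → 4-byte char #2 = F0 90 80 84.
Offset 8: leading byte 0xF0 = 11110000 → 4-byte char #3 = F0 93 8B 81.
Offset 12: leading byte 0xCE = 11001110 → 2-byte char #4 = CE 85.
Leading byte 0xCE = 11001110 matches 110xxxxx → 2-byte sequence.
Byte 1: 0xCE = 11001110, payload 01110 (5 bits).
Byte 2: 0x85 = 10000101 (10xxxxxx ✓), payload 000101.
Concatenate: 01110000101 = 0x385 (11 bits → U+0385).

U+0385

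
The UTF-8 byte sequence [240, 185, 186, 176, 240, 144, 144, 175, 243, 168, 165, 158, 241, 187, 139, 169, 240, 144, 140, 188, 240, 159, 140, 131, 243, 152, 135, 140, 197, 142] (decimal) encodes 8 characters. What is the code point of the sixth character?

U+1F303

Offset 0: leading byte 0xF0 = 11110000 → 4-byte char #1 = F0 B9 BA B0.
Offset 4: leading byte 0xF0 = 11110000 → 4-byte char #2 = F0 90 90 AF.
Offset 8: leading byte 0xF3 = 11110011 → 4-byte char #3 = F3 A8 A5 9E.
Offset 12: leading byte 0xF1 = 11110001 → 4-byte char #4 = F1 BB 8B A9.
Offset 16: leading byte 0xF0 = 11110000 → 4-byte char #5 = F0 90 8C BC.
Offset 20: leading byte 0xF0 = 11110000 → 4-byte char #6 = F0 9F 8C 83.
Leading byte 0xF0 = 11110000 matches 11110xxx → 4-byte sequence.
Byte 1: 0xF0 = 11110000, payload 000 (3 bits).
Byte 2: 0x9F = 10011111 (10xxxxxx ✓), payload 011111.
Byte 3: 0x8C = 10001100 (10xxxxxx ✓), payload 001100.
Byte 4: 0x83 = 10000011 (10xxxxxx ✓), payload 000011.
Concatenate: 000011111001100000011 = 0x1F303 (21 bits → U+1F303).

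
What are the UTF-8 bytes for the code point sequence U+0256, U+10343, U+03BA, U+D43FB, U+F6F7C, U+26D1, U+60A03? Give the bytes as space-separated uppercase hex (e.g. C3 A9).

U+0256: 2-byte form → C9 96.
U+10343: 4-byte form → F0 90 8D 83.
U+03BA: 2-byte form → CE BA.
U+D43FB: 4-byte form → F3 94 8F BB.
U+F6F7C: 4-byte form → F3 B6 BD BC.
U+26D1: 3-byte form → E2 9B 91.
U+60A03: 4-byte form → F1 A0 A8 83.
Concatenated (23 bytes): C9 96 F0 90 8D 83 CE BA F3 94 8F BB F3 B6 BD BC E2 9B 91 F1 A0 A8 83.

C9 96 F0 90 8D 83 CE BA F3 94 8F BB F3 B6 BD BC E2 9B 91 F1 A0 A8 83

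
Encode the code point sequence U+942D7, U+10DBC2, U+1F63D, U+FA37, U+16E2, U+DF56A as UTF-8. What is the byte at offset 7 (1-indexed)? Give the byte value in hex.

1-indexed offset 7 is 0-indexed offset 6.
U+942D7 → 4-byte form F2 94 8B 97 at offsets 0–3.
U+10DBC2 → 4-byte form F4 8D AF 82 at offsets 4–7.
Offset 6 falls in char 2's range; it's byte 3 of F4 8D AF 82 = 0xAF.

0xAF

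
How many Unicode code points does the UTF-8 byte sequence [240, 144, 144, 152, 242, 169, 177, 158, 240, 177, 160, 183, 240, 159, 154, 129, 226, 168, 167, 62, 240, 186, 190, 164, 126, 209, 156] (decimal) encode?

9

Byte at offset 0: 0xF0 = 11110000 → 4-byte char (#1). Advance 4.
Byte at offset 4: 0xF2 = 11110010 → 4-byte char (#2). Advance 4.
Byte at offset 8: 0xF0 = 11110000 → 4-byte char (#3). Advance 4.
Byte at offset 12: 0xF0 = 11110000 → 4-byte char (#4). Advance 4.
Byte at offset 16: 0xE2 = 11100010 → 3-byte char (#5). Advance 3.
Byte at offset 19: 0x3E = 00111110 → 1-byte char (#6). Advance 1.
Byte at offset 20: 0xF0 = 11110000 → 4-byte char (#7). Advance 4.
Byte at offset 24: 0x7E = 01111110 → 1-byte char (#8). Advance 1.
Byte at offset 25: 0xD1 = 11010001 → 2-byte char (#9). Advance 2.
Reached end at offset 27 after 9 code points.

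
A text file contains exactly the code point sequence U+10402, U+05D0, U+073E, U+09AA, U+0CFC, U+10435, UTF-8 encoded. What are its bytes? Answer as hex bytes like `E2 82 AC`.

F0 90 90 82 D7 90 DC BE E0 A6 AA E0 B3 BC F0 90 90 B5

U+10402: 4-byte form → F0 90 90 82.
U+05D0: 2-byte form → D7 90.
U+073E: 2-byte form → DC BE.
U+09AA: 3-byte form → E0 A6 AA.
U+0CFC: 3-byte form → E0 B3 BC.
U+10435: 4-byte form → F0 90 90 B5.
Concatenated (18 bytes): F0 90 90 82 D7 90 DC BE E0 A6 AA E0 B3 BC F0 90 90 B5.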